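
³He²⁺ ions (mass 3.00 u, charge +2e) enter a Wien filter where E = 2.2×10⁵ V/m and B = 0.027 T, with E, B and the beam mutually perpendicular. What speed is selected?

Straight-line motion ⇒ electric and magnetic forces cancel, so E = vB.
v = E/B = 2.2×10⁵/0.027 = 8.1×10⁶ m/s.

v = 8.1×10⁶ m/s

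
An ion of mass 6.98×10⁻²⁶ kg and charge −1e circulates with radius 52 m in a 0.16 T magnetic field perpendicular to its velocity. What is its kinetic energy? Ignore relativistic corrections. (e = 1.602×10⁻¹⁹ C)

KE ≈ 1.3×10⁻¹¹ J

v = |q|Br/m, then KE = ½mv² = (qBr)²/(2m).
v = (1.602×10⁻¹⁹)(0.16)(52)/6.98×10⁻²⁶ ≈ 1.910×10⁷ m/s.
KE = ½(6.98×10⁻²⁶)(1.910×10⁷)² ≈ 1.3×10⁻¹¹ J.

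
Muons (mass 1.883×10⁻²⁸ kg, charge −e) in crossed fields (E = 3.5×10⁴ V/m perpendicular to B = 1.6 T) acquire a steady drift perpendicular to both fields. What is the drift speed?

In crossed fields the guiding centre drifts at v_d = |E×B|/B² = E/B, independent of charge and mass.
v_d = 3.5×10⁴/1.6 = 2.2×10⁴ m/s.

v_d ≈ 2.2×10⁴ m/s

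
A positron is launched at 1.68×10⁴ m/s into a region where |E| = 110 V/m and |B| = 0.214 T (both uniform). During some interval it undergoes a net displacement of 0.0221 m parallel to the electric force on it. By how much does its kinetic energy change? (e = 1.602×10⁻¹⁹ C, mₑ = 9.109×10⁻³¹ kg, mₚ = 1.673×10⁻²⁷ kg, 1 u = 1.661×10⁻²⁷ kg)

The magnetic force is always ⟂ v and does no work; only the electric force changes KE.
ΔKE = F_E · d = |q|E d = (1.602×10⁻¹⁹)(110)(0.0221) ≈ 3.89×10⁻¹⁹ J.

ΔKE ≈ 3.89×10⁻¹⁹ J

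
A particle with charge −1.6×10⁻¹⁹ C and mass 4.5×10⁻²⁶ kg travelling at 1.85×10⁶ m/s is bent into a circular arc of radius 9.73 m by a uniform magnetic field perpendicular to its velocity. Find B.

From |q|vB = mv²/r, B = mv/(|q|r).
B = (4.5×10⁻²⁶)(1.85×10⁶)/((1.6×10⁻¹⁹)(9.73)) ≈ 0.0535 T.

B ≈ 0.0535 T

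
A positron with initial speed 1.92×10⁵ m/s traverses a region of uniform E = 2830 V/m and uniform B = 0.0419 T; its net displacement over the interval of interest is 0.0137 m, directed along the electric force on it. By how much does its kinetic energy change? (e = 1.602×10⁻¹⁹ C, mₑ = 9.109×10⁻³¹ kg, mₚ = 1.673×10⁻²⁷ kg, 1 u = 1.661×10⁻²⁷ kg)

The magnetic force is always ⟂ v and does no work; only the electric force changes KE.
ΔKE = F_E · d = |q|E d = (1.602×10⁻¹⁹)(2830)(0.0137) ≈ 6.21×10⁻¹⁸ J.

ΔKE ≈ 6.21×10⁻¹⁸ J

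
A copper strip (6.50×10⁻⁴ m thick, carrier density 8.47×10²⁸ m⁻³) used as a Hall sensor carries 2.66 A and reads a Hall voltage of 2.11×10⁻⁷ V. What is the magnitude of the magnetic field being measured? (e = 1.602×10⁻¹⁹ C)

B ≈ 0.700 T

From V_H = IB/(n e t), B = V_H n e t / I.
B = (2.11×10⁻⁷)(8.47×10²⁸)(1.602×10⁻¹⁹)(6.50×10⁻⁴)/2.66 ≈ 0.700 T.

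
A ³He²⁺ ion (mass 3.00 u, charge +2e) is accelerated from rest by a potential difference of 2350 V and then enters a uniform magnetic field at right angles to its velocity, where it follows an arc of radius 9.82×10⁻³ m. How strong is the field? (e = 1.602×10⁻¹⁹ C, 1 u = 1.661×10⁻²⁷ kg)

B ≈ 0.871 T

v = √(2|q|V/m) = √(2·3.204×10⁻¹⁹·2350/4.983×10⁻²⁷) ≈ 5.497×10⁵ m/s.
B = mv/(|q|r) = (4.983×10⁻²⁷)(5.497×10⁵)/((3.204×10⁻¹⁹)(9.82×10⁻³)) ≈ 0.871 T.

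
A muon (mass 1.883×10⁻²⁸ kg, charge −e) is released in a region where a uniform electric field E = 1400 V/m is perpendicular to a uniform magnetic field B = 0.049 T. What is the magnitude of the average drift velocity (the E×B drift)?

v_d ≈ 2.9×10⁴ m/s

In crossed fields the guiding centre drifts at v_d = |E×B|/B² = E/B, independent of charge and mass.
v_d = 1400/0.049 = 2.9×10⁴ m/s.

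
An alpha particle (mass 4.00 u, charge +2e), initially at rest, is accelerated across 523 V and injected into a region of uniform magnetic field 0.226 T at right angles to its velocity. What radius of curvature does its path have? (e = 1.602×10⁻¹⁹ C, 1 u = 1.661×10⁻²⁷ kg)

r ≈ 0.0206 m

Acceleration: |q|V = ½mv² ⇒ v = √(2|q|V/m) = √(2·3.204×10⁻¹⁹·523/6.644×10⁻²⁷) ≈ 2.246×10⁵ m/s.
In the field: r = mv/(|q|B) = (6.644×10⁻²⁷)(2.246×10⁵)/((3.204×10⁻¹⁹)(0.226)) ≈ 0.0206 m.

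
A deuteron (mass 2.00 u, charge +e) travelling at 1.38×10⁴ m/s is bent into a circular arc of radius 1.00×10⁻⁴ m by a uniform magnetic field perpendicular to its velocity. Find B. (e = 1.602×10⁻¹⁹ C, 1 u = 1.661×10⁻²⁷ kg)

From |q|vB = mv²/r, B = mv/(|q|r).
B = (3.322×10⁻²⁷)(1.38×10⁴)/((1.602×10⁻¹⁹)(1.00×10⁻⁴)) ≈ 2.86 T.

B ≈ 2.86 T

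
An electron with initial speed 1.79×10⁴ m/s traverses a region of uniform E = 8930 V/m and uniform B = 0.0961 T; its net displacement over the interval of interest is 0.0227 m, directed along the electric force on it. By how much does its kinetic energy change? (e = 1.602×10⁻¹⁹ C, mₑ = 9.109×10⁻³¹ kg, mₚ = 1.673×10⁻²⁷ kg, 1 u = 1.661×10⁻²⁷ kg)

ΔKE ≈ 3.25×10⁻¹⁷ J

The magnetic force is always ⟂ v and does no work; only the electric force changes KE.
ΔKE = F_E · d = |q|E d = (1.602×10⁻¹⁹)(8930)(0.0227) ≈ 3.25×10⁻¹⁷ J.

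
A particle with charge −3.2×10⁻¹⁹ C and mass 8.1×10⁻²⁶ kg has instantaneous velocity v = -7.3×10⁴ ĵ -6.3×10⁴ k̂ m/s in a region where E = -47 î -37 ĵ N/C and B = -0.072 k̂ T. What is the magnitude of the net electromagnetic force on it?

v×B = (5260, 0, 0) N/C.
E + v×B = (5210, -37.0, 0) N/C.
F = q(E + v×B) = (−3.2×10⁻¹⁹ C)·(5210, -37.0, 0) = (-1.67×10⁻¹⁵, 1.18×10⁻¹⁷, 0) N.
|F| = 1.67×10⁻¹⁵ N.

|F| ≈ 1.67×10⁻¹⁵ N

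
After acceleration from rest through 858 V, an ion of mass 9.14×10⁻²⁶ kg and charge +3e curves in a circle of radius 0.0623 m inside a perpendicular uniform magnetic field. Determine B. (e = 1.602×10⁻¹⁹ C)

v = √(2|q|V/m) = √(2·4.806×10⁻¹⁹·858/9.14×10⁻²⁶) ≈ 9.499×10⁴ m/s.
B = mv/(|q|r) = (9.14×10⁻²⁶)(9.499×10⁴)/((4.806×10⁻¹⁹)(0.0623)) ≈ 0.290 T.

B ≈ 0.290 T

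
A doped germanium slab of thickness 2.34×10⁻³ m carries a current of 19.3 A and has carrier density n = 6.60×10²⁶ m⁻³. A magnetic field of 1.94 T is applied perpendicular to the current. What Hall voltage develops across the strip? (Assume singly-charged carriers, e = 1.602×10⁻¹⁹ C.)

V_H = IB/(n e t).
V_H = (19.3)(1.94)/((6.60×10²⁶)(1.602×10⁻¹⁹)(2.34×10⁻³)) ≈ 1.51×10⁻⁴ V.

V_H ≈ 1.51×10⁻⁴ V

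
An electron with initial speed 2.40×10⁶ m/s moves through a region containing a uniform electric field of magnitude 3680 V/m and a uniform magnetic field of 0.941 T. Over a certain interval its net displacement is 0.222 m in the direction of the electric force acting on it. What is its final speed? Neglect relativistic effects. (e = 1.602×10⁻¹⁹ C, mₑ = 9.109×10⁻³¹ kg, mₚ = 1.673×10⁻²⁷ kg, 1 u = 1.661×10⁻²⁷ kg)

v_f ≈ 1.71×10⁷ m/s

B does no work; ΔKE = |q|E d.
½mv_f² = ½mv₀² + |q|Ed = ½(9.109×10⁻³¹)(2.40×10⁶)² + (1.602×10⁻¹⁹)(3680)(0.222) ≈ 2.623×10⁻¹⁸ J + 1.309×10⁻¹⁶ J ≈ 1.335×10⁻¹⁶ J.
v_f = √(2·1.335×10⁻¹⁶/9.109×10⁻³¹) ≈ 1.71×10⁷ m/s.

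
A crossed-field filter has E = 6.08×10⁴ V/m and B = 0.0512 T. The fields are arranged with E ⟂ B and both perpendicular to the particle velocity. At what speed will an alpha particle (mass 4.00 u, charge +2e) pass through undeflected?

Straight-line motion ⇒ electric and magnetic forces cancel, so E = vB.
v = E/B = 6.08×10⁴/0.0512 = 1.19×10⁶ m/s.
The result is independent of the particle's charge and mass.

v = 1.19×10⁶ m/s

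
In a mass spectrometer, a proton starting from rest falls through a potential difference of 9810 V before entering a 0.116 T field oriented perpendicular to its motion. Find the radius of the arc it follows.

Acceleration: |q|V = ½mv² ⇒ v = √(2|q|V/m) = √(2·1.602×10⁻¹⁹·9810/1.673×10⁻²⁷) ≈ 1.371×10⁶ m/s.
In the field: r = mv/(|q|B) = (1.673×10⁻²⁷)(1.371×10⁶)/((1.602×10⁻¹⁹)(0.116)) ≈ 0.123 m.

r ≈ 0.123 m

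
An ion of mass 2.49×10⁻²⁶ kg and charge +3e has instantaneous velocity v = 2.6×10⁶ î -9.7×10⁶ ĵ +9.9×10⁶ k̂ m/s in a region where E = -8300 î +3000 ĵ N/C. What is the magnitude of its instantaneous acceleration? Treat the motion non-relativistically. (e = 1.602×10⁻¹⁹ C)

Only an electric field acts, so F = qE = (4.806×10⁻¹⁹ C)·(-8300, 3000, 0) = (-3.99×10⁻¹⁵, 1.44×10⁻¹⁵, 0) N.
|a| = |F|/m = 4.242×10⁻¹⁵/2.49×10⁻²⁶ ≈ 1.70×10¹¹ m/s².

|a| ≈ 1.70×10¹¹ m/s²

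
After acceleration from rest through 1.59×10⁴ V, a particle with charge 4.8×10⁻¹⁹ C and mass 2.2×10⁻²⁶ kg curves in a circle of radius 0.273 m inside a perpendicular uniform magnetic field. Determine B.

B ≈ 0.140 T

v = √(2|q|V/m) = √(2·4.8×10⁻¹⁹·1.59×10⁴/2.2×10⁻²⁶) ≈ 8.330×10⁵ m/s.
B = mv/(|q|r) = (2.2×10⁻²⁶)(8.330×10⁵)/((4.8×10⁻¹⁹)(0.273)) ≈ 0.140 T.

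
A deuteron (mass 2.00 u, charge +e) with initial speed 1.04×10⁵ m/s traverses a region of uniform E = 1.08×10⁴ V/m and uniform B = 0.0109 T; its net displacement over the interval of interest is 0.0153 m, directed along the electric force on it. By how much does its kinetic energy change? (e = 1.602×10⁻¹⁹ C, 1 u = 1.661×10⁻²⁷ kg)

ΔKE ≈ 2.65×10⁻¹⁷ J

The magnetic force is always ⟂ v and does no work; only the electric force changes KE.
ΔKE = F_E · d = |q|E d = (1.602×10⁻¹⁹)(1.08×10⁴)(0.0153) ≈ 2.65×10⁻¹⁷ J.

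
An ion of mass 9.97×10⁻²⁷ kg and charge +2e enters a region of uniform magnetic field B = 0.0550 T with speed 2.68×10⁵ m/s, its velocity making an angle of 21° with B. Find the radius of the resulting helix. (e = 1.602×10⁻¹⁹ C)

v⊥ = v sinθ = 2.68×10⁵·sin21° ≈ 9.604×10⁴ m/s.
r = m v⊥/(|q|B) = (9.97×10⁻²⁷)(9.604×10⁴)/((3.204×10⁻¹⁹)(0.0550)) ≈ 0.0543 m.

r ≈ 0.0543 m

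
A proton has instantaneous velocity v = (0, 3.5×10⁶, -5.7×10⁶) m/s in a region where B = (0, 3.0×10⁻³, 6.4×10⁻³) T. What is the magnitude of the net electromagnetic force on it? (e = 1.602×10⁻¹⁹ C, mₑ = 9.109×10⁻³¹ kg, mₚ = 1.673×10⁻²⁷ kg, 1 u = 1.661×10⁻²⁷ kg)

|F| ≈ 6.33×10⁻¹⁵ N

v×B = (3.95×10⁴, 0, 0) N/C.
F = q v×B = (1.602×10⁻¹⁹ C)·(3.95×10⁴, 0, 0) = (6.33×10⁻¹⁵, 0, 0) N.
|F| = 6.33×10⁻¹⁵ N.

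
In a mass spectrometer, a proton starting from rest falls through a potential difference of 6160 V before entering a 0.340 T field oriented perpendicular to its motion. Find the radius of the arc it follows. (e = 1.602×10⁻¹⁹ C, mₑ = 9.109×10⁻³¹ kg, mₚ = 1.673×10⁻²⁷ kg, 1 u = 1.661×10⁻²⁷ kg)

Acceleration: |q|V = ½mv² ⇒ v = √(2|q|V/m) = √(2·1.602×10⁻¹⁹·6160/1.673×10⁻²⁷) ≈ 1.086×10⁶ m/s.
In the field: r = mv/(|q|B) = (1.673×10⁻²⁷)(1.086×10⁶)/((1.602×10⁻¹⁹)(0.340)) ≈ 0.0334 m.

r ≈ 0.0334 m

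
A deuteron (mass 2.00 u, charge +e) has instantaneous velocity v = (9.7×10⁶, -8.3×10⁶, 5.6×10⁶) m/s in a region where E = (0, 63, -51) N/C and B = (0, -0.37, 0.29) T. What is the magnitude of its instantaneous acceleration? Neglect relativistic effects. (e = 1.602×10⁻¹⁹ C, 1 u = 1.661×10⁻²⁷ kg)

v×B = (-3.35×10⁵, -2.81×10⁶, -3.59×10⁶) N/C.
E + v×B = (-3.35×10⁵, -2.81×10⁶, -3.59×10⁶) N/C.
F = q(E + v×B) = (1.602×10⁻¹⁹ C)·(-3.35×10⁵, -2.81×10⁶, -3.59×10⁶) = (-5.37×10⁻¹⁴, -4.51×10⁻¹³, -5.75×10⁻¹³) N.
|a| = |F|/m = 7.325×10⁻¹³/3.322×10⁻²⁷ ≈ 2.20×10¹⁴ m/s².

|a| ≈ 2.20×10¹⁴ m/s²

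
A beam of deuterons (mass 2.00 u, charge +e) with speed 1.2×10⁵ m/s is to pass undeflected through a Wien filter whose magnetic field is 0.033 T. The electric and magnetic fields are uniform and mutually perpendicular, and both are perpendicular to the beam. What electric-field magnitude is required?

For straight-line motion qE = qvB, so E = vB.
E = 1.2×10⁵ × 0.033 = 4000 V/m.

E = 4000 V/m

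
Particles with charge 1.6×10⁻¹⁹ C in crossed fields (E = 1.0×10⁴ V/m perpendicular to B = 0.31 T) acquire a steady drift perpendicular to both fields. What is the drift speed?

In crossed fields the guiding centre drifts at v_d = |E×B|/B² = E/B, independent of charge and mass.
v_d = 1.0×10⁴/0.31 = 3.2×10⁴ m/s.

v_d ≈ 3.2×10⁴ m/s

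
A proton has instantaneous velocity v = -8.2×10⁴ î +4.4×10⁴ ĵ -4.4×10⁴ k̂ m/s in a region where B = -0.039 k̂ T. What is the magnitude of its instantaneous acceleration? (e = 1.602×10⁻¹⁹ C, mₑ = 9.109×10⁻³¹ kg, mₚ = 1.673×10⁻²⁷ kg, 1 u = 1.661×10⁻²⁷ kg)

|a| ≈ 3.48×10¹¹ m/s²

v×B = (-1720, -3200, 0) N/C.
F = q v×B = (1.602×10⁻¹⁹ C)·(-1720, -3200, 0) = (-2.75×10⁻¹⁶, -5.12×10⁻¹⁶, 0) N.
|a| = |F|/m = 5.814×10⁻¹⁶/1.673×10⁻²⁷ ≈ 3.48×10¹¹ m/s².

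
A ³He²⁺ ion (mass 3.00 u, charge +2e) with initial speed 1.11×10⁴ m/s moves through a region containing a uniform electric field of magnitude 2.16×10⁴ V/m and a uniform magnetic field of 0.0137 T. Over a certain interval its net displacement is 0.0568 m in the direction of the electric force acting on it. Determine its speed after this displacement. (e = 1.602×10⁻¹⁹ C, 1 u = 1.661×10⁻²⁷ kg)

B does no work; ΔKE = |q|E d.
½mv_f² = ½mv₀² + |q|Ed = ½(4.983×10⁻²⁷)(1.11×10⁴)² + (3.204×10⁻¹⁹)(2.16×10⁴)(0.0568) ≈ 3.070×10⁻¹⁹ J + 3.931×10⁻¹⁶ J ≈ 3.934×10⁻¹⁶ J.
v_f = √(2·3.934×10⁻¹⁶/4.983×10⁻²⁷) ≈ 3.97×10⁵ m/s.

v_f ≈ 3.97×10⁵ m/s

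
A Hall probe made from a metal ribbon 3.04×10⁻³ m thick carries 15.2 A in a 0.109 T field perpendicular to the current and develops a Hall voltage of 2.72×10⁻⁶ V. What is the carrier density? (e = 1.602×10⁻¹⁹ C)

n ≈ 1.25×10²⁷ m⁻³

From V_H = IB/(n e t), n = IB/(V_H e t).
n = (15.2)(0.109)/((2.72×10⁻⁶)(1.602×10⁻¹⁹)(3.04×10⁻³)) ≈ 1.25×10²⁷ m⁻³.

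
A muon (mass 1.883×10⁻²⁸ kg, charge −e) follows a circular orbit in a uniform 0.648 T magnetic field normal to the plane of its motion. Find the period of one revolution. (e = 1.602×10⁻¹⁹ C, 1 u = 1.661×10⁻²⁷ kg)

The cyclotron period depends only on m, q, B: T = 2πm/(|q|B).
T = 2π(1.883×10⁻²⁸)/((1.602×10⁻¹⁹)(0.648)) ≈ 1.14×10⁻⁸ s.

T ≈ 1.14×10⁻⁸ s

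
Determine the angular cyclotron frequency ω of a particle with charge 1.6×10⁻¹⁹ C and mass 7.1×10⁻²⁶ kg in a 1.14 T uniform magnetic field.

ω ≈ 2.57×10⁶ rad/s

ω = |q|B/m.
ω = (1.6×10⁻¹⁹)(1.14)/7.1×10⁻²⁶ ≈ 2.57×10⁶ rad/s.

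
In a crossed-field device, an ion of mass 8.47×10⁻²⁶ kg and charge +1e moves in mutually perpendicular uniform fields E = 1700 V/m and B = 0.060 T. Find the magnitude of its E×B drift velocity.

v_d ≈ 2.8×10⁴ m/s

The steady drift has the magnetic force balancing the electric force, so v_d = E/B.
v_d = 1700/0.060 = 2.8×10⁴ m/s.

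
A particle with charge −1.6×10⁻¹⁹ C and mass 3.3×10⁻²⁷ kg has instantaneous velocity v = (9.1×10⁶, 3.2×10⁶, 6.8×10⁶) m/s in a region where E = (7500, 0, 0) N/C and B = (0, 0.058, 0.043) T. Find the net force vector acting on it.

v×B = (-2.57×10⁵, -3.91×10⁵, 5.28×10⁵) N/C.
E + v×B = (-2.49×10⁵, -3.91×10⁵, 5.28×10⁵) N/C.
F = q(E + v×B) = (−1.6×10⁻¹⁹ C)·(-2.49×10⁵, -3.91×10⁵, 5.28×10⁵) = (3.99×10⁻¹⁴, 6.26×10⁻¹⁴, -8.44×10⁻¹⁴) N.

F ≈ (3.99×10⁻¹⁴, 6.26×10⁻¹⁴, -8.44×10⁻¹⁴) N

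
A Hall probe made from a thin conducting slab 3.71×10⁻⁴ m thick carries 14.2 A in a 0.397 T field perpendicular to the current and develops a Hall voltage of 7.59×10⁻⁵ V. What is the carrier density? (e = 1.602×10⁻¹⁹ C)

n ≈ 1.25×10²⁷ m⁻³

From V_H = IB/(n e t), n = IB/(V_H e t).
n = (14.2)(0.397)/((7.59×10⁻⁵)(1.602×10⁻¹⁹)(3.71×10⁻⁴)) ≈ 1.25×10²⁷ m⁻³.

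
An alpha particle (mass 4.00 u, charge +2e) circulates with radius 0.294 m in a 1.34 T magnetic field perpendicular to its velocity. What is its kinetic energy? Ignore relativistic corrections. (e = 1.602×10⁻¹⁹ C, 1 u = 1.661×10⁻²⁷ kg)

v = |q|Br/m, then KE = ½mv² = (qBr)²/(2m).
v = (3.204×10⁻¹⁹)(1.34)(0.294)/6.644×10⁻²⁷ ≈ 1.900×10⁷ m/s.
KE = ½(6.644×10⁻²⁷)(1.900×10⁷)² ≈ 1.20×10⁻¹² J.

KE ≈ 1.20×10⁻¹² J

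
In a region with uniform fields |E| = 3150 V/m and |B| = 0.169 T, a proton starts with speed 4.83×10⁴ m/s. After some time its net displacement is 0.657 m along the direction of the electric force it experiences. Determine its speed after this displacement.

B does no work; ΔKE = |q|E d.
½mv_f² = ½mv₀² + |q|Ed = ½(1.673×10⁻²⁷)(4.83×10⁴)² + (1.602×10⁻¹⁹)(3150)(0.657) ≈ 1.951×10⁻¹⁸ J + 3.315×10⁻¹⁶ J ≈ 3.335×10⁻¹⁶ J.
v_f = √(2·3.335×10⁻¹⁶/1.673×10⁻²⁷) ≈ 6.31×10⁵ m/s.

v_f ≈ 6.31×10⁵ m/s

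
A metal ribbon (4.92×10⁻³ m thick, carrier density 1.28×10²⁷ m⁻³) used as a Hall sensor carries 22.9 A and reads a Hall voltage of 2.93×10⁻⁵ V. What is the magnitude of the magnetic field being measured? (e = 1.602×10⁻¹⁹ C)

B ≈ 1.29 T

From V_H = IB/(n e t), B = V_H n e t / I.
B = (2.93×10⁻⁵)(1.28×10²⁷)(1.602×10⁻¹⁹)(4.92×10⁻³)/22.9 ≈ 1.29 T.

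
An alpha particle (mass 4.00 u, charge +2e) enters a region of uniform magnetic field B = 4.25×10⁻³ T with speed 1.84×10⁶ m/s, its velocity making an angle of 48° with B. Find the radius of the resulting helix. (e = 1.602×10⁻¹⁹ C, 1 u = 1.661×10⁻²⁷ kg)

v⊥ = v sinθ = 1.84×10⁶·sin48° ≈ 1.367×10⁶ m/s.
r = m v⊥/(|q|B) = (6.644×10⁻²⁷)(1.367×10⁶)/((3.204×10⁻¹⁹)(4.25×10⁻³)) ≈ 6.67 m.

r ≈ 6.67 m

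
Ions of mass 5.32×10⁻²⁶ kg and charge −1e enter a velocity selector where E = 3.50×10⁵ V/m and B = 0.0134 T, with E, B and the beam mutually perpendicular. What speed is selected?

v = 2.61×10⁷ m/s

Straight-line motion ⇒ electric and magnetic forces cancel, so E = vB.
v = E/B = 3.50×10⁵/0.0134 = 2.61×10⁷ m/s.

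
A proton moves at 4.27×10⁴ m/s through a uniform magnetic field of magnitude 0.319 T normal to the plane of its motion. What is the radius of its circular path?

r ≈ 1.40×10⁻³ m

The magnetic force provides the centripetal force: |q|vB = mv²/r.
r = mv/(|q|B) = (1.673×10⁻²⁷)(4.27×10⁴)/((1.602×10⁻¹⁹)(0.319)) ≈ 1.40×10⁻³ m.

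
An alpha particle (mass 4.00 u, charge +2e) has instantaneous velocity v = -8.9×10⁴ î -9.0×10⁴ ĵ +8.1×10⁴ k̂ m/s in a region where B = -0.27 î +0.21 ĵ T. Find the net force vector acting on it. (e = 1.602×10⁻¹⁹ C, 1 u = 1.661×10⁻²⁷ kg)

F ≈ (-5.45×10⁻¹⁵, -7.01×10⁻¹⁵, -1.38×10⁻¹⁴) N

v×B = (-1.70×10⁴, -2.19×10⁴, -4.30×10⁴) N/C.
F = q v×B = (3.204×10⁻¹⁹ C)·(-1.70×10⁴, -2.19×10⁴, -4.30×10⁴) = (-5.45×10⁻¹⁵, -7.01×10⁻¹⁵, -1.38×10⁻¹⁴) N.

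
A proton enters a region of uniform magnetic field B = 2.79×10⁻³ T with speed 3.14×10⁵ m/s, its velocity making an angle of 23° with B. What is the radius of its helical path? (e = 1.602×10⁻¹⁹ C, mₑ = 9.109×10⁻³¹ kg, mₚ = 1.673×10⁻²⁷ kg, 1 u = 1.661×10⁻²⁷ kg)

v⊥ = v sinθ = 3.14×10⁵·sin23° ≈ 1.227×10⁵ m/s.
r = m v⊥/(|q|B) = (1.673×10⁻²⁷)(1.227×10⁵)/((1.602×10⁻¹⁹)(2.79×10⁻³)) ≈ 0.459 m.

r ≈ 0.459 m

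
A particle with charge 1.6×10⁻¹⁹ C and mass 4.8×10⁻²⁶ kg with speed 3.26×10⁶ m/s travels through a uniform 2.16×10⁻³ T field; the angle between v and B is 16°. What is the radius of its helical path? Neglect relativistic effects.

r ≈ 125 m

v⊥ = v sinθ = 3.26×10⁶·sin16° ≈ 8.986×10⁵ m/s.
r = m v⊥/(|q|B) = (4.8×10⁻²⁶)(8.986×10⁵)/((1.6×10⁻¹⁹)(2.16×10⁻³)) ≈ 125 m.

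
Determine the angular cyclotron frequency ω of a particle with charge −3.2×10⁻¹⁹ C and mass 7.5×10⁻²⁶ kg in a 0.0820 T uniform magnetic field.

ω = |q|B/m.
ω = (3.2×10⁻¹⁹)(0.0820)/7.5×10⁻²⁶ ≈ 3.50×10⁵ rad/s.

ω ≈ 3.50×10⁵ rad/s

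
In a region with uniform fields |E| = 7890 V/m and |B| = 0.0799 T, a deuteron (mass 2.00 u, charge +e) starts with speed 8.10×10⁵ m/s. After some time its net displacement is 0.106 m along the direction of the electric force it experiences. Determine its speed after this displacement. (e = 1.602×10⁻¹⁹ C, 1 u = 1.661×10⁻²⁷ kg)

v_f ≈ 8.58×10⁵ m/s

B does no work; ΔKE = |q|E d.
½mv_f² = ½mv₀² + |q|Ed = ½(3.322×10⁻²⁷)(8.10×10⁵)² + (1.602×10⁻¹⁹)(7890)(0.106) ≈ 1.090×10⁻¹⁵ J + 1.340×10⁻¹⁶ J ≈ 1.224×10⁻¹⁵ J.
v_f = √(2·1.224×10⁻¹⁵/3.322×10⁻²⁷) ≈ 8.58×10⁵ m/s.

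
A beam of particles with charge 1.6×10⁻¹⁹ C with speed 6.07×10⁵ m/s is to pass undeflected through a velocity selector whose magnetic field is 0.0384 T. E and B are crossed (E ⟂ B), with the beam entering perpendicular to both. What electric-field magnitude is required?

For straight-line motion qE = qvB, so E = vB.
E = 6.07×10⁵ × 0.0384 = 2.33×10⁴ V/m.

E = 2.33×10⁴ V/m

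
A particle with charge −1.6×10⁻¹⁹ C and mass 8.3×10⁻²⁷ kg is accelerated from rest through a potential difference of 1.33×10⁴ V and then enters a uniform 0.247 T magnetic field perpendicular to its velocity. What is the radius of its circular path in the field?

r ≈ 0.150 m

Acceleration: |q|V = ½mv² ⇒ v = √(2|q|V/m) = √(2·1.6×10⁻¹⁹·1.33×10⁴/8.3×10⁻²⁷) ≈ 7.161×10⁵ m/s.
In the field: r = mv/(|q|B) = (8.3×10⁻²⁷)(7.161×10⁵)/((1.6×10⁻¹⁹)(0.247)) ≈ 0.150 m.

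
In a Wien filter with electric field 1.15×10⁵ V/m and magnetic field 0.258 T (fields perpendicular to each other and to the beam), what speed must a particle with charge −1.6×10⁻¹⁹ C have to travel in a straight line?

Zero net Lorentz force requires |qE| = |q v×B|, i.e. E = vB.
v = E/B = 1.15×10⁵/0.258 = 4.46×10⁵ m/s.

v = 4.46×10⁵ m/s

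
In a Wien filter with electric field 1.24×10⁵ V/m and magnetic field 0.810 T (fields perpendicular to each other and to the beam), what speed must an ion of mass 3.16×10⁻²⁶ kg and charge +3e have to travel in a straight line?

Straight-line motion ⇒ electric and magnetic forces cancel, so E = vB.
v = E/B = 1.24×10⁵/0.810 = 1.53×10⁵ m/s.
The result is independent of the particle's charge and mass.

v = 1.53×10⁵ m/s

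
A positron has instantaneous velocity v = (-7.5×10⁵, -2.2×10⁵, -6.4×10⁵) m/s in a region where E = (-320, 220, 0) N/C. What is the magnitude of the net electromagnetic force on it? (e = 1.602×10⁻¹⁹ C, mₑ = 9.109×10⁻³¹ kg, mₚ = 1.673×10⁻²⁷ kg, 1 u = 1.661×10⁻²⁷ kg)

Only an electric field acts, so F = qE = (1.602×10⁻¹⁹ C)·(-320, 220, 0) = (-5.13×10⁻¹⁷, 3.52×10⁻¹⁷, 0) N.
|F| = 6.22×10⁻¹⁷ N.

|F| ≈ 6.22×10⁻¹⁷ N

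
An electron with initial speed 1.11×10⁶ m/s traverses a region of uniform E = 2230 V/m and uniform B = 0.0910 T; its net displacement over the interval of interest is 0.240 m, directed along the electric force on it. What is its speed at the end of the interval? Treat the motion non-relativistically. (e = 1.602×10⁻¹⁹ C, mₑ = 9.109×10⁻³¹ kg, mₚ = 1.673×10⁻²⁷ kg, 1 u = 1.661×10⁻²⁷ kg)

v_f ≈ 1.38×10⁷ m/s

B does no work; ΔKE = |q|E d.
½mv_f² = ½mv₀² + |q|Ed = ½(9.109×10⁻³¹)(1.11×10⁶)² + (1.602×10⁻¹⁹)(2230)(0.240) ≈ 5.612×10⁻¹⁹ J + 8.574×10⁻¹⁷ J ≈ 8.630×10⁻¹⁷ J.
v_f = √(2·8.630×10⁻¹⁷/9.109×10⁻³¹) ≈ 1.38×10⁷ m/s.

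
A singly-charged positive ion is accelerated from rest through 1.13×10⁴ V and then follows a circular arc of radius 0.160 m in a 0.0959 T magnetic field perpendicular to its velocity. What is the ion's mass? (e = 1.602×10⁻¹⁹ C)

Combine |q|V = ½mv² and r = mv/(|q|B): eliminate v to get m = qB²r²/(2V).
m = (1.602×10⁻¹⁹)(0.0959)²(0.160)²/(2·1.13×10⁴) ≈ 1.67×10⁻²⁷ kg.

m ≈ 1.67×10⁻²⁷ kg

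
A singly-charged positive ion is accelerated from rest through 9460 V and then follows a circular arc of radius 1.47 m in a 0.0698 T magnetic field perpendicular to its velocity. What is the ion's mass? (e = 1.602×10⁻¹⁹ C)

m ≈ 8.91×10⁻²⁶ kg

Combine |q|V = ½mv² and r = mv/(|q|B): eliminate v to get m = qB²r²/(2V).
m = (1.602×10⁻¹⁹)(0.0698)²(1.47)²/(2·9460) ≈ 8.91×10⁻²⁶ kg.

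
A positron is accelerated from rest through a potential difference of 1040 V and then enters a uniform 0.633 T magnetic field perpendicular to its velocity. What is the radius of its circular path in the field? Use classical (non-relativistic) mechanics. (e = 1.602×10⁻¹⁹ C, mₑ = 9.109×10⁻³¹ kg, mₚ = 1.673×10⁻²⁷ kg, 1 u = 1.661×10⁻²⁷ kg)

Acceleration: |q|V = ½mv² ⇒ v = √(2|q|V/m) = √(2·1.602×10⁻¹⁹·1040/9.109×10⁻³¹) ≈ 1.913×10⁷ m/s.
In the field: r = mv/(|q|B) = (9.109×10⁻³¹)(1.913×10⁷)/((1.602×10⁻¹⁹)(0.633)) ≈ 1.72×10⁻⁴ m.

r ≈ 1.72×10⁻⁴ m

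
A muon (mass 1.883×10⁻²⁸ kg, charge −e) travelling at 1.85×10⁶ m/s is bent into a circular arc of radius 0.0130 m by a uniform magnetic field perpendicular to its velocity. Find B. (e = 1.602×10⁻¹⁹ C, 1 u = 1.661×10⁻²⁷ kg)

From |q|vB = mv²/r, B = mv/(|q|r).
B = (1.883×10⁻²⁸)(1.85×10⁶)/((1.602×10⁻¹⁹)(0.0130)) ≈ 0.167 T.

B ≈ 0.167 T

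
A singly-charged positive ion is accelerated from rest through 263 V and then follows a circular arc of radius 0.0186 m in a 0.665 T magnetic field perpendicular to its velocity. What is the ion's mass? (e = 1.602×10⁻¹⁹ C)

m ≈ 4.66×10⁻²⁶ kg

Combine |q|V = ½mv² and r = mv/(|q|B): eliminate v to get m = qB²r²/(2V).
m = (1.602×10⁻¹⁹)(0.665)²(0.0186)²/(2·263) ≈ 4.66×10⁻²⁶ kg.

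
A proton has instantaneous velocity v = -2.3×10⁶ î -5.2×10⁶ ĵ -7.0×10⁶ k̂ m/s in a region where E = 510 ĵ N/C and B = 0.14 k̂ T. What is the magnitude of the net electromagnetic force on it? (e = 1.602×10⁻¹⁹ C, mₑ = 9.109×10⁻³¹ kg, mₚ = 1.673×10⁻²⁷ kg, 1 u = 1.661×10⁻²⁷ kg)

v×B = (-7.28×10⁵, 3.22×10⁵, 0) N/C.
E + v×B = (-7.28×10⁵, 3.23×10⁵, 0) N/C.
F = q(E + v×B) = (1.602×10⁻¹⁹ C)·(-7.28×10⁵, 3.23×10⁵, 0) = (-1.17×10⁻¹³, 5.17×10⁻¹⁴, 0) N.
|F| = 1.28×10⁻¹³ N.

|F| ≈ 1.28×10⁻¹³ N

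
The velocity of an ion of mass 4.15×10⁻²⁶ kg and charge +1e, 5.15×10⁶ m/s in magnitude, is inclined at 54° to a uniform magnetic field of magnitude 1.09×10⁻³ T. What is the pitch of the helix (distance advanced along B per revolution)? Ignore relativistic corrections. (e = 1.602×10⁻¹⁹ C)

v∥ = v cosθ = 5.15×10⁶·cos54° ≈ 3.027×10⁶ m/s.
T = 2πm/(|q|B) = 2π(4.15×10⁻²⁶)/((1.602×10⁻¹⁹)(1.09×10⁻³)) ≈ 1.493×10⁻³ s.
pitch = v∥ T = (3.027×10⁶)(1.493×10⁻³) ≈ 4520 m.

p ≈ 4520 m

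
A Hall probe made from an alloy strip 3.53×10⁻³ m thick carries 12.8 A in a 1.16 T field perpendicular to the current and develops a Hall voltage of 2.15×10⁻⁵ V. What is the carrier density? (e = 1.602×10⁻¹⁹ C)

From V_H = IB/(n e t), n = IB/(V_H e t).
n = (12.8)(1.16)/((2.15×10⁻⁵)(1.602×10⁻¹⁹)(3.53×10⁻³)) ≈ 1.22×10²⁷ m⁻³.

n ≈ 1.22×10²⁷ m⁻³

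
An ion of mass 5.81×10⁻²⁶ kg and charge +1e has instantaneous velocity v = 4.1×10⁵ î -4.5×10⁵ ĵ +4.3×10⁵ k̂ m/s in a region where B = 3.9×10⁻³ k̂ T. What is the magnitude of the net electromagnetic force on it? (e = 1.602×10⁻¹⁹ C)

v×B = (-1760, -1600, 0) N/C.
F = q v×B = (1.602×10⁻¹⁹ C)·(-1760, -1600, 0) = (-2.81×10⁻¹⁶, -2.56×10⁻¹⁶, 0) N.
|F| = 3.80×10⁻¹⁶ N.

|F| ≈ 3.80×10⁻¹⁶ N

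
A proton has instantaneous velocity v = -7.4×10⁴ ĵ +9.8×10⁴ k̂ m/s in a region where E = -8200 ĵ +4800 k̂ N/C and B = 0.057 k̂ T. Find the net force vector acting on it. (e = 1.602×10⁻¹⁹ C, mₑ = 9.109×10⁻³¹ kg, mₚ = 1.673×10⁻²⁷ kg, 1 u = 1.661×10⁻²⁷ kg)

F ≈ (-6.76×10⁻¹⁶, -1.31×10⁻¹⁵, 7.69×10⁻¹⁶) N

v×B = (-4220, 0, 0) N/C.
E + v×B = (-4220, -8200, 4800) N/C.
F = q(E + v×B) = (1.602×10⁻¹⁹ C)·(-4220, -8200, 4800) = (-6.76×10⁻¹⁶, -1.31×10⁻¹⁵, 7.69×10⁻¹⁶) N.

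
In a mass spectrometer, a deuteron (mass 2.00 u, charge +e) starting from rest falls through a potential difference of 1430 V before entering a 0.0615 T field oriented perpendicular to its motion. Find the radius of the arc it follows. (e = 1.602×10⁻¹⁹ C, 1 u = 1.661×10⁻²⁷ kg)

r ≈ 0.125 m

Acceleration: |q|V = ½mv² ⇒ v = √(2|q|V/m) = √(2·1.602×10⁻¹⁹·1430/3.322×10⁻²⁷) ≈ 3.714×10⁵ m/s.
In the field: r = mv/(|q|B) = (3.322×10⁻²⁷)(3.714×10⁵)/((1.602×10⁻¹⁹)(0.0615)) ≈ 0.125 m.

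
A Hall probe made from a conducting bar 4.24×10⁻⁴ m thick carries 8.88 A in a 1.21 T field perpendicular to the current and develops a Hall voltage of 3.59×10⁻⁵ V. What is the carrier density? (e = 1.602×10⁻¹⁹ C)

n ≈ 4.41×10²⁷ m⁻³

From V_H = IB/(n e t), n = IB/(V_H e t).
n = (8.88)(1.21)/((3.59×10⁻⁵)(1.602×10⁻¹⁹)(4.24×10⁻⁴)) ≈ 4.41×10²⁷ m⁻³.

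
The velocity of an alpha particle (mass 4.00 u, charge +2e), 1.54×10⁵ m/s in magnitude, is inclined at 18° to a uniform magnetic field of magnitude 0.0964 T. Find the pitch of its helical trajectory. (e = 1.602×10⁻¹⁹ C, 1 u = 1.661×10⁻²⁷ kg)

v∥ = v cosθ = 1.54×10⁵·cos18° ≈ 1.465×10⁵ m/s.
T = 2πm/(|q|B) = 2π(6.644×10⁻²⁷)/((3.204×10⁻¹⁹)(0.0964)) ≈ 1.352×10⁻⁶ s.
pitch = v∥ T = (1.465×10⁵)(1.352×10⁻⁶) ≈ 0.198 m.

p ≈ 0.198 m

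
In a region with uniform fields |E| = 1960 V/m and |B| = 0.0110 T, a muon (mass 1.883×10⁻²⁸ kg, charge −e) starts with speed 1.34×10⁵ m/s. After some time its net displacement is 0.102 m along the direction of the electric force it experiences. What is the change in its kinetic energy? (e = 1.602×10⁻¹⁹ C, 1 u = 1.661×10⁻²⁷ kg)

The magnetic force is always ⟂ v and does no work; only the electric force changes KE.
ΔKE = F_E · d = |q|E d = (1.602×10⁻¹⁹)(1960)(0.102) ≈ 3.20×10⁻¹⁷ J.

ΔKE ≈ 3.20×10⁻¹⁷ J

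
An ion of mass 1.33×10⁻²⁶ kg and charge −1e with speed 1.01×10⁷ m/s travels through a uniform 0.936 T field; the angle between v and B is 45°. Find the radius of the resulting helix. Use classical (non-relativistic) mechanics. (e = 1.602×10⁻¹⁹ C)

r ≈ 0.633 m

v⊥ = v sinθ = 1.01×10⁷·sin45° ≈ 7.142×10⁶ m/s.
r = m v⊥/(|q|B) = (1.33×10⁻²⁶)(7.142×10⁶)/((1.602×10⁻¹⁹)(0.936)) ≈ 0.633 m.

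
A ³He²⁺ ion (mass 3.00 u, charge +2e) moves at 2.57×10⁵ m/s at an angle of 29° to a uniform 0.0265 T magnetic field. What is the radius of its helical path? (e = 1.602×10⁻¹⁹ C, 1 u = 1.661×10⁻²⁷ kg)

r ≈ 0.0731 m

v⊥ = v sinθ = 2.57×10⁵·sin29° ≈ 1.246×10⁵ m/s.
r = m v⊥/(|q|B) = (4.983×10⁻²⁷)(1.246×10⁵)/((3.204×10⁻¹⁹)(0.0265)) ≈ 0.0731 m.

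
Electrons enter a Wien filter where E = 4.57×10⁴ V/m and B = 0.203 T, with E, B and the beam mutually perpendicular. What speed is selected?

v = 2.25×10⁵ m/s

Straight-line motion ⇒ electric and magnetic forces cancel, so E = vB.
v = E/B = 4.57×10⁴/0.203 = 2.25×10⁵ m/s.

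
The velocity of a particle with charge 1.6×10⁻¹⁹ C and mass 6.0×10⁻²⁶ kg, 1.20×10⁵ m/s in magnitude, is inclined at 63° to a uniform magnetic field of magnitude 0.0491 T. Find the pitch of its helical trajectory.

v∥ = v cosθ = 1.20×10⁵·cos63° ≈ 5.448×10⁴ m/s.
T = 2πm/(|q|B) = 2π(6.0×10⁻²⁶)/((1.6×10⁻¹⁹)(0.0491)) ≈ 4.799×10⁻⁵ s.
pitch = v∥ T = (5.448×10⁴)(4.799×10⁻⁵) ≈ 2.61 m.

p ≈ 2.61 m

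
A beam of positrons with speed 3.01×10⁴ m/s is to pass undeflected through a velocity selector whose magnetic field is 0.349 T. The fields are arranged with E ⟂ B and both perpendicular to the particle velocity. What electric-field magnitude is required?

For straight-line motion qE = qvB, so E = vB.
E = 3.01×10⁴ × 0.349 = 1.05×10⁴ V/m.

E = 1.05×10⁴ V/m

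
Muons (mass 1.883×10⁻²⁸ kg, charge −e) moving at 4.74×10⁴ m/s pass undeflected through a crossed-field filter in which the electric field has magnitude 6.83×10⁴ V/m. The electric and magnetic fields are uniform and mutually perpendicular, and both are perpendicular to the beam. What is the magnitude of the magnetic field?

Balance of forces in the selector: qE = qvB ⇒ B = E/v.
B = 6.83×10⁴/4.74×10⁴ = 1.44 T.

B = 1.44 T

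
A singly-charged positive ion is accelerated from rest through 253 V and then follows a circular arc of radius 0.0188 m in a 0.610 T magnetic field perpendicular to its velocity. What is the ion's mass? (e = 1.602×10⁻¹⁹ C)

Combine |q|V = ½mv² and r = mv/(|q|B): eliminate v to get m = qB²r²/(2V).
m = (1.602×10⁻¹⁹)(0.610)²(0.0188)²/(2·253) ≈ 4.16×10⁻²⁶ kg.

m ≈ 4.16×10⁻²⁶ kg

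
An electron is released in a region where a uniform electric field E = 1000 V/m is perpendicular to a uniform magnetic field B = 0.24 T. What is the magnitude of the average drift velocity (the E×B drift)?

The steady drift has the magnetic force balancing the electric force, so v_d = E/B.
v_d = 1000/0.24 = 4200 m/s.

v_d ≈ 4200 m/s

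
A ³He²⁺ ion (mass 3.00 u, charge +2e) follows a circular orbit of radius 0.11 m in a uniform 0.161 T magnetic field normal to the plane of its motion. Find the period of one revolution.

The cyclotron period depends only on m, q, B: T = 2πm/(|q|B).
T = 2π(4.983×10⁻²⁷)/((3.204×10⁻¹⁹)(0.161)) ≈ 6.07×10⁻⁷ s.

T ≈ 6.07×10⁻⁷ s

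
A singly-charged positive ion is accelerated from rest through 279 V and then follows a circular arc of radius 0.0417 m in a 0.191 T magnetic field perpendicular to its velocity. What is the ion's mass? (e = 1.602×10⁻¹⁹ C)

Combine |q|V = ½mv² and r = mv/(|q|B): eliminate v to get m = qB²r²/(2V).
m = (1.602×10⁻¹⁹)(0.191)²(0.0417)²/(2·279) ≈ 1.82×10⁻²⁶ kg.

m ≈ 1.82×10⁻²⁶ kg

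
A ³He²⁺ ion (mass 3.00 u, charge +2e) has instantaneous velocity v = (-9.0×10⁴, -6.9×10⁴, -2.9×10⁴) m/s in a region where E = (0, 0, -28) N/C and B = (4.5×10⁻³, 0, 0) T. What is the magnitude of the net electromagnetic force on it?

v×B = (0, -130, 310) N/C.
E + v×B = (0, -130, 282) N/C.
F = q(E + v×B) = (3.204×10⁻¹⁹ C)·(0, -130, 282) = (0, -4.18×10⁻¹⁷, 9.05×10⁻¹⁷) N.
|F| = 9.97×10⁻¹⁷ N.

|F| ≈ 9.97×10⁻¹⁷ N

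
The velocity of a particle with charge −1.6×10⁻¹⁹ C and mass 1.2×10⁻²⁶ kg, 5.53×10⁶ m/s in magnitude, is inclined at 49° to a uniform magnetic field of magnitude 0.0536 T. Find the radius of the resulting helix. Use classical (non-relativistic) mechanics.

r ≈ 5.84 m

v⊥ = v sinθ = 5.53×10⁶·sin49° ≈ 4.174×10⁶ m/s.
r = m v⊥/(|q|B) = (1.2×10⁻²⁶)(4.174×10⁶)/((1.6×10⁻¹⁹)(0.0536)) ≈ 5.84 m.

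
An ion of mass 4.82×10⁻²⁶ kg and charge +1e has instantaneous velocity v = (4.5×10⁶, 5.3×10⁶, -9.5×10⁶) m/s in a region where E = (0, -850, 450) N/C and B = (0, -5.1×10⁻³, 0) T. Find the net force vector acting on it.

v×B = (-4.84×10⁴, 0, -2.30×10⁴) N/C.
E + v×B = (-4.84×10⁴, -850, -2.25×10⁴) N/C.
F = q(E + v×B) = (1.602×10⁻¹⁹ C)·(-4.84×10⁴, -850, -2.25×10⁴) = (-7.76×10⁻¹⁵, -1.36×10⁻¹⁶, -3.60×10⁻¹⁵) N.

F ≈ (-7.76×10⁻¹⁵, -1.36×10⁻¹⁶, -3.60×10⁻¹⁵) N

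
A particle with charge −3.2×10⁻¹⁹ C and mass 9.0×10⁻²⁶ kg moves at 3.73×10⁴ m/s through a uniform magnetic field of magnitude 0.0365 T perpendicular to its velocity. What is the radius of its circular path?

The magnetic force provides the centripetal force: |q|vB = mv²/r.
r = mv/(|q|B) = (9.0×10⁻²⁶)(3.73×10⁴)/((3.2×10⁻¹⁹)(0.0365)) ≈ 0.287 m.

r ≈ 0.287 m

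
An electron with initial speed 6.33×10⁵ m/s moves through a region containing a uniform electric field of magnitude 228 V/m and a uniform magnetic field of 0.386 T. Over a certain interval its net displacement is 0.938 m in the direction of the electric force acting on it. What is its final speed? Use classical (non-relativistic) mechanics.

v_f ≈ 8.70×10⁶ m/s

B does no work; ΔKE = |q|E d.
½mv_f² = ½mv₀² + |q|Ed = ½(9.109×10⁻³¹)(6.33×10⁵)² + (1.602×10⁻¹⁹)(228)(0.938) ≈ 1.825×10⁻¹⁹ J + 3.426×10⁻¹⁷ J ≈ 3.444×10⁻¹⁷ J.
v_f = √(2·3.444×10⁻¹⁷/9.109×10⁻³¹) ≈ 8.70×10⁶ m/s.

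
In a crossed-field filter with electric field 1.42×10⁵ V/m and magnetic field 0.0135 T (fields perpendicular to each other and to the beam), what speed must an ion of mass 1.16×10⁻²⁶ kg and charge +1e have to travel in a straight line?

Zero net Lorentz force requires |qE| = |q v×B|, i.e. E = vB.
v = E/B = 1.42×10⁵/0.0135 = 1.05×10⁷ m/s.
The result is independent of the particle's charge and mass.

v = 1.05×10⁷ m/s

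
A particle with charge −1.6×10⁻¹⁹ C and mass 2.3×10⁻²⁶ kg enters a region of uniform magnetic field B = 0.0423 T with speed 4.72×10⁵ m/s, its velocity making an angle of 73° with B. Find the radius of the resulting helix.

r ≈ 1.53 m

v⊥ = v sinθ = 4.72×10⁵·sin73° ≈ 4.514×10⁵ m/s.
r = m v⊥/(|q|B) = (2.3×10⁻²⁶)(4.514×10⁵)/((1.6×10⁻¹⁹)(0.0423)) ≈ 1.53 m.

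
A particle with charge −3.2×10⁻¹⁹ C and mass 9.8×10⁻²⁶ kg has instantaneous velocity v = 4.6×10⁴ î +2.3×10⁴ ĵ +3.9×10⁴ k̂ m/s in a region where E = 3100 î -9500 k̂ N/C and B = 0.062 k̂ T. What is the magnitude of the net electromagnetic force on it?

|F| ≈ 3.49×10⁻¹⁵ N

v×B = (1430, -2850, 0) N/C.
E + v×B = (4530, -2850, -9500) N/C.
F = q(E + v×B) = (−3.2×10⁻¹⁹ C)·(4530, -2850, -9500) = (-1.45×10⁻¹⁵, 9.13×10⁻¹⁶, 3.04×10⁻¹⁵) N.
|F| = 3.49×10⁻¹⁵ N.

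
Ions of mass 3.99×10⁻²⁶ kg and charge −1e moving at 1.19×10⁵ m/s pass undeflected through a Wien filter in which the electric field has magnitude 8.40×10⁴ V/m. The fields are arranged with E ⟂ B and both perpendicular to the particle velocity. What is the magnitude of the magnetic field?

B = 0.706 T

Balance of forces in the selector: qE = qvB ⇒ B = E/v.
B = 8.40×10⁴/1.19×10⁵ = 0.706 T.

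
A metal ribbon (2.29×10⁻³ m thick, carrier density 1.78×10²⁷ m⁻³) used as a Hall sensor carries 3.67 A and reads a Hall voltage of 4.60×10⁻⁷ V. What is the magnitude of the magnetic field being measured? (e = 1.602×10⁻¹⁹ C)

B ≈ 0.0818 T

From V_H = IB/(n e t), B = V_H n e t / I.
B = (4.60×10⁻⁷)(1.78×10²⁷)(1.602×10⁻¹⁹)(2.29×10⁻³)/3.67 ≈ 0.0818 T.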